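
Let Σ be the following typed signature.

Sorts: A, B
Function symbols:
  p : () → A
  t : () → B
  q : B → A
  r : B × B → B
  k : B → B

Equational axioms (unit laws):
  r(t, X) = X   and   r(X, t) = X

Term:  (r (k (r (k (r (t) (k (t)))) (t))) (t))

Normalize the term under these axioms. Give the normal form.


normal form = (k (k (k (t))))

1. (r (k (r (k (r (t) (k (t)))) (t))) (t))  →  (k (r (k (r (t) (k (t)))) (t)))
2. (k (r (k (r (t) (k (t)))) (t)))  →  (k (k (r (t) (k (t)))))
3. (k (k (r (t) (k (t)))))  →  (k (k (k (t))))


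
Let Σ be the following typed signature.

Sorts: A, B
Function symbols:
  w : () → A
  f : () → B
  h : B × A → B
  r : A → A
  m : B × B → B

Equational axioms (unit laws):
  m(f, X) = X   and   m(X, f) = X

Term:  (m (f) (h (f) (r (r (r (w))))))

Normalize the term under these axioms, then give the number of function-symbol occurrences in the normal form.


1. (m (f) (h (f) (r (r (r (w))))))  →  (h (f) (r (r (r (w)))))
normal form: (h (f) (r (r (r (w)))))

size = 6


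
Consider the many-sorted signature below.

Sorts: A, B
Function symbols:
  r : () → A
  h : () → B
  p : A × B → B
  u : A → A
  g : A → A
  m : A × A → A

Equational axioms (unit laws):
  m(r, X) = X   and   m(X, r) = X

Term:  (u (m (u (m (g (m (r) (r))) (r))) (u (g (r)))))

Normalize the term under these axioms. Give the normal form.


1. (u (m (u (m (g (m (r) (r))) (r))) (u (g (r)))))  →  (u (m (u (g (m (r) (r)))) (u (g (r)))))
2. (u (m (u (g (m (r) (r)))) (u (g (r)))))  →  (u (m (u (g (r))) (u (g (r)))))

normal form = (u (m (u (g (r))) (u (g (r)))))


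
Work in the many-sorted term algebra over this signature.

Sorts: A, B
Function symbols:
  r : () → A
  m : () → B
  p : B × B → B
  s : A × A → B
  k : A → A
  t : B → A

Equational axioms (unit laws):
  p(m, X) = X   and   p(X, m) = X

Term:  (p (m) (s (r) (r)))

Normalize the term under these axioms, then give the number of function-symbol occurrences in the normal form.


1. (p (m) (s (r) (r)))  →  (s (r) (r))
normal form: (s (r) (r))

size = 3


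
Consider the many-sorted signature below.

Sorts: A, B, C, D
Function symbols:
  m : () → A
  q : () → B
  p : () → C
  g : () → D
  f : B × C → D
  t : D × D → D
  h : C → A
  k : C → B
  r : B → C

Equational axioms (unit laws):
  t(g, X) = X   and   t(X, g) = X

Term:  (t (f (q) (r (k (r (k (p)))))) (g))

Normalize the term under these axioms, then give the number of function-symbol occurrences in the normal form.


1. (t (f (q) (r (k (r (k (p)))))) (g))  →  (f (q) (r (k (r (k (p))))))
normal form: (f (q) (r (k (r (k (p))))))

size = 7


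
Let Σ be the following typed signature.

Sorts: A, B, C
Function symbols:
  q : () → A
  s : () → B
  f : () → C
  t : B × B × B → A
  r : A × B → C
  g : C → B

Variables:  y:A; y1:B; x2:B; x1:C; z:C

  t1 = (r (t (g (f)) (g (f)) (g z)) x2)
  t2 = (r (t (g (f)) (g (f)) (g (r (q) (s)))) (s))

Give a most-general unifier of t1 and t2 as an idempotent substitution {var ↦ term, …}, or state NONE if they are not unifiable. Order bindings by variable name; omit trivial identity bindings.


{x2 ↦ (s), z ↦ (r (q) (s))}


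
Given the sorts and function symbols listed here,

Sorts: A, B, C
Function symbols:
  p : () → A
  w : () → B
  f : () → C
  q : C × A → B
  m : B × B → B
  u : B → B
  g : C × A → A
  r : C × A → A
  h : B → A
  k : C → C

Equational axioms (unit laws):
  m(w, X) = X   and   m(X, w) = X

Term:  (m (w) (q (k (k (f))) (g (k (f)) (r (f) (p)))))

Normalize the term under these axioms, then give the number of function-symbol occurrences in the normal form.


1. (m (w) (q (k (k (f))) (g (k (f)) (r (f) (p)))))  →  (q (k (k (f))) (g (k (f)) (r (f) (p))))
normal form: (q (k (k (f))) (g (k (f)) (r (f) (p))))

size = 10


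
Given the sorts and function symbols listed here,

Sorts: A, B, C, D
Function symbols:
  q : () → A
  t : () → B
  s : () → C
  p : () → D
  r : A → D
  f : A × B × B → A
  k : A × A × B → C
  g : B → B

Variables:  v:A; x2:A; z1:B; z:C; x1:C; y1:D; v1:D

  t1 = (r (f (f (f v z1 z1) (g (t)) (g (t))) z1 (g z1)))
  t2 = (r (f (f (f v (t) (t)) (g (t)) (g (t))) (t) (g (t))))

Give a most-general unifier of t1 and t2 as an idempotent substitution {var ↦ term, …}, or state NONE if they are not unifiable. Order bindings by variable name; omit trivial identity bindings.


{z1 ↦ (t)}


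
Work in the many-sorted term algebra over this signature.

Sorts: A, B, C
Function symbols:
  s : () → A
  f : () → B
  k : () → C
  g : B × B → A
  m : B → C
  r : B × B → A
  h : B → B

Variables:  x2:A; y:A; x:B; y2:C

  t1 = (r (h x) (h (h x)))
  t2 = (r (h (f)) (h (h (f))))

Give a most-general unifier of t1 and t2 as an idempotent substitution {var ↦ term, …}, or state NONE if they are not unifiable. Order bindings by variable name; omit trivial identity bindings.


{x ↦ (f)}


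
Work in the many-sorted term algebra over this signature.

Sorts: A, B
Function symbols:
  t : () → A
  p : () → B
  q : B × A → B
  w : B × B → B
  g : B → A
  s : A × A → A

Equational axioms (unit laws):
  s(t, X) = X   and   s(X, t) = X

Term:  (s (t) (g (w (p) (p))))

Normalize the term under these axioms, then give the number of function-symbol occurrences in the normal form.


size = 4

1. (s (t) (g (w (p) (p))))  →  (g (w (p) (p)))
normal form: (g (w (p) (p)))


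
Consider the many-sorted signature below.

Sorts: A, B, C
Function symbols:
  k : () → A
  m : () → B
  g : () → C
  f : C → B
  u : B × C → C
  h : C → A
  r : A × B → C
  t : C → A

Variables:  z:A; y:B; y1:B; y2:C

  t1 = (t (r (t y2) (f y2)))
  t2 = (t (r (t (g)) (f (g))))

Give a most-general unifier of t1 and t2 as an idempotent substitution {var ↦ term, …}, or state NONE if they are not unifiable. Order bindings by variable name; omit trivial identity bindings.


{y2 ↦ (g)}


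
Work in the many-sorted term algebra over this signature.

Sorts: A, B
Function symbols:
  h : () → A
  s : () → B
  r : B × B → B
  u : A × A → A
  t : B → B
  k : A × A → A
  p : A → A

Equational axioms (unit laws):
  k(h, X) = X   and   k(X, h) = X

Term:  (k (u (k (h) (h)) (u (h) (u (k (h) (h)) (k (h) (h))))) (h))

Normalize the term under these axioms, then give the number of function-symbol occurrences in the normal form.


size = 7

1. (k (u (k (h) (h)) (u (h) (u (k (h) (h)) (k (h) (h))))) (h))  →  (u (k (h) (h)) (u (h) (u (k (h) (h)) (k (h) (h)))))
2. (u (k (h) (h)) (u (h) (u (k (h) (h)) (k (h) (h)))))  →  (u (h) (u (h) (u (k (h) (h)) (k (h) (h)))))
3. (u (h) (u (h) (u (k (h) (h)) (k (h) (h)))))  →  (u (h) (u (h) (u (h) (k (h) (h)))))
4. (u (h) (u (h) (u (h) (k (h) (h)))))  →  (u (h) (u (h) (u (h) (h))))
normal form: (u (h) (u (h) (u (h) (h))))


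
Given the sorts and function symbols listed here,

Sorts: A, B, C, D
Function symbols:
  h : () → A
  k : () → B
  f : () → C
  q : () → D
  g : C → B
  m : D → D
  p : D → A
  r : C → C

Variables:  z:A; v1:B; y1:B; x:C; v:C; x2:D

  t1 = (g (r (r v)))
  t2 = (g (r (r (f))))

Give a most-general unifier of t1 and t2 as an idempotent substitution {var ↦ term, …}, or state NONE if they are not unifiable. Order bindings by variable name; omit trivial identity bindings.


{v ↦ (f)}


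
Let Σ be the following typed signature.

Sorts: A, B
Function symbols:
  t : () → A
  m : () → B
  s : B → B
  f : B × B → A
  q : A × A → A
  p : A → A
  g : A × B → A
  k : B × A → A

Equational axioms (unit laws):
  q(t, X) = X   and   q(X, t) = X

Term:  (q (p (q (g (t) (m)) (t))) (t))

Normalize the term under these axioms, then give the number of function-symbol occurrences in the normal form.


size = 4

1. (q (p (q (g (t) (m)) (t))) (t))  →  (p (q (g (t) (m)) (t)))
2. (p (q (g (t) (m)) (t)))  →  (p (g (t) (m)))
normal form: (p (g (t) (m)))


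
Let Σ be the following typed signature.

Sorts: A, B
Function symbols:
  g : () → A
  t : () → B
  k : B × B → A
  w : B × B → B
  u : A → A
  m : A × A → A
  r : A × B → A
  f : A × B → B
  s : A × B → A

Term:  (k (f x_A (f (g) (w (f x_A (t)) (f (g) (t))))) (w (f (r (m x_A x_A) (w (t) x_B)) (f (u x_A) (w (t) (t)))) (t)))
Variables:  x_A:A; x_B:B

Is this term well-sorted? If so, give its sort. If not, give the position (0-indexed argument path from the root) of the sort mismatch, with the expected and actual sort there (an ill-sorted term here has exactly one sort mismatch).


    x_A : A
      (g) : A
          x_A : A
          (t) : B
        (f x_A (t)) : B
          (g) : A
          (t) : B
        (f (g) (t)) : B
      (w (f x_A (t)) (f (g) (t))) : B
    (f (g) (w (f x_A (t)) (f (g) (t)))) : B
  (f x_A (f (g) (w (f x_A (t)) (f (g) (t))))) : B
          x_A : A
          x_A : A
        (m x_A x_A) : A
          (t) : B
          x_B : B
        (w (t) x_B) : B
      (r (m x_A x_A) (w (t) x_B)) : A
          x_A : A
        (u x_A) : A
          (t) : B
          (t) : B
        (w (t) (t)) : B
      (f (u x_A) (w (t) (t))) : B
    (f (r (m x_A x_A) (w (t) x_B)) (f (u x_A) (w (t) (t)))) : B
    (t) : B
  (w (f (r (m x_A x_A) (w (t) x_B)) (f (u x_A) (w (t) (t)))) (t)) : B
(k (f x_A (f (g) (w (f x_A (t)) (f (g) (t))))) (w (f (r (m x_A x_A) (w (t) x_B)) (f (u x_A) (w (t) (t)))) (t))) : A

well-sorted; sort = A


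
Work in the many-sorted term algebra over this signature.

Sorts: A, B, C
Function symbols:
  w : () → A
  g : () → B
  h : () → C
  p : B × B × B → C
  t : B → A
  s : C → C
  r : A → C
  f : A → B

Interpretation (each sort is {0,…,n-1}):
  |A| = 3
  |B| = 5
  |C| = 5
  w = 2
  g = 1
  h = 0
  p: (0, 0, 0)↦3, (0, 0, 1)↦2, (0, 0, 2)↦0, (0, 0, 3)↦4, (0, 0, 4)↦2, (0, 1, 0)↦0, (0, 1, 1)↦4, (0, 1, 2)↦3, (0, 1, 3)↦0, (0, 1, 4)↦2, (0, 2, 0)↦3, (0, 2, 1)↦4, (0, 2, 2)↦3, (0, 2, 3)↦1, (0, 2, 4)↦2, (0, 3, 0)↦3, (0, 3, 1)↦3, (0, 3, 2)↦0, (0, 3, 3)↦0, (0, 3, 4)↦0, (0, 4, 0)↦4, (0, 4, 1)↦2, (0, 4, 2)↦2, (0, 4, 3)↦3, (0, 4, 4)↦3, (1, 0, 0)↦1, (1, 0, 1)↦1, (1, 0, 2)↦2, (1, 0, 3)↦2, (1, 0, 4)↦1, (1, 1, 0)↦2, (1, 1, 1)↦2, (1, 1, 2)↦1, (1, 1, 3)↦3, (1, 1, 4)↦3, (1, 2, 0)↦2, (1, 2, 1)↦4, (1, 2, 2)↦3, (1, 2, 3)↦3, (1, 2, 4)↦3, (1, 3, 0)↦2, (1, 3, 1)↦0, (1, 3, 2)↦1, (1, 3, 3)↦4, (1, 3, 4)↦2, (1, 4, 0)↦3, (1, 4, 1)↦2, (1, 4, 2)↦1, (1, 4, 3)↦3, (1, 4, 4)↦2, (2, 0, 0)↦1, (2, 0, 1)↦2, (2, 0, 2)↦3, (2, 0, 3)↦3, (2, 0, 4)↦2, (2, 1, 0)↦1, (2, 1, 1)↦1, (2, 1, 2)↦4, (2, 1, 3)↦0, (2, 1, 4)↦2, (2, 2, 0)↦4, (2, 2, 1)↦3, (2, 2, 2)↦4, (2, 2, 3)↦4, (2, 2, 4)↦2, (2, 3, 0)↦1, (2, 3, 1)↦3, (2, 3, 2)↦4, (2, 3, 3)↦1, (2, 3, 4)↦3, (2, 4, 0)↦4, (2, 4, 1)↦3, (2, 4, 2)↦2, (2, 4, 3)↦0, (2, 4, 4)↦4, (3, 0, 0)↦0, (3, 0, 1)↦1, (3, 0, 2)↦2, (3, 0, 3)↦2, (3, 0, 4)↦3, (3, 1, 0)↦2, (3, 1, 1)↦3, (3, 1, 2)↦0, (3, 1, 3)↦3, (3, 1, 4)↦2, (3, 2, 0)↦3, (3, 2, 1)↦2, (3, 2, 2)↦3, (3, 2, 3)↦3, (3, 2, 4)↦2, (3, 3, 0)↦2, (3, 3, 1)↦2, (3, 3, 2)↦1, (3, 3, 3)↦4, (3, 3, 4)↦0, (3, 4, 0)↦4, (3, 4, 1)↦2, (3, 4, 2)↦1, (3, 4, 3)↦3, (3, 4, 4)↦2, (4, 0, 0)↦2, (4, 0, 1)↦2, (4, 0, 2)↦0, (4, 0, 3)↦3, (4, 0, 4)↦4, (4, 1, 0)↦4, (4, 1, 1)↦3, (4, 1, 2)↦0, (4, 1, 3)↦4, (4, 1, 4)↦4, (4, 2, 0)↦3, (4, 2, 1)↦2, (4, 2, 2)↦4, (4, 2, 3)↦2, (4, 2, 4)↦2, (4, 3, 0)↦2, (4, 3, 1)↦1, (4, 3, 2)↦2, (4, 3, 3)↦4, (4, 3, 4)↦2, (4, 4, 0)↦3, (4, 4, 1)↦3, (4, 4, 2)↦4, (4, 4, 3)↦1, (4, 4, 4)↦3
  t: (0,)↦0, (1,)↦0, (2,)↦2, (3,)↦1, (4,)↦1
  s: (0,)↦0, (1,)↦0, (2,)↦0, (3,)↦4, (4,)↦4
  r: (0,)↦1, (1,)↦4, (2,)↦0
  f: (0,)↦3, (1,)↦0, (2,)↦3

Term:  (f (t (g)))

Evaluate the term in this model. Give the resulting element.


value = 3

  g = 1
  (t (g)) = t(1,) = 0
  (f (t (g))) = f(0,) = 3


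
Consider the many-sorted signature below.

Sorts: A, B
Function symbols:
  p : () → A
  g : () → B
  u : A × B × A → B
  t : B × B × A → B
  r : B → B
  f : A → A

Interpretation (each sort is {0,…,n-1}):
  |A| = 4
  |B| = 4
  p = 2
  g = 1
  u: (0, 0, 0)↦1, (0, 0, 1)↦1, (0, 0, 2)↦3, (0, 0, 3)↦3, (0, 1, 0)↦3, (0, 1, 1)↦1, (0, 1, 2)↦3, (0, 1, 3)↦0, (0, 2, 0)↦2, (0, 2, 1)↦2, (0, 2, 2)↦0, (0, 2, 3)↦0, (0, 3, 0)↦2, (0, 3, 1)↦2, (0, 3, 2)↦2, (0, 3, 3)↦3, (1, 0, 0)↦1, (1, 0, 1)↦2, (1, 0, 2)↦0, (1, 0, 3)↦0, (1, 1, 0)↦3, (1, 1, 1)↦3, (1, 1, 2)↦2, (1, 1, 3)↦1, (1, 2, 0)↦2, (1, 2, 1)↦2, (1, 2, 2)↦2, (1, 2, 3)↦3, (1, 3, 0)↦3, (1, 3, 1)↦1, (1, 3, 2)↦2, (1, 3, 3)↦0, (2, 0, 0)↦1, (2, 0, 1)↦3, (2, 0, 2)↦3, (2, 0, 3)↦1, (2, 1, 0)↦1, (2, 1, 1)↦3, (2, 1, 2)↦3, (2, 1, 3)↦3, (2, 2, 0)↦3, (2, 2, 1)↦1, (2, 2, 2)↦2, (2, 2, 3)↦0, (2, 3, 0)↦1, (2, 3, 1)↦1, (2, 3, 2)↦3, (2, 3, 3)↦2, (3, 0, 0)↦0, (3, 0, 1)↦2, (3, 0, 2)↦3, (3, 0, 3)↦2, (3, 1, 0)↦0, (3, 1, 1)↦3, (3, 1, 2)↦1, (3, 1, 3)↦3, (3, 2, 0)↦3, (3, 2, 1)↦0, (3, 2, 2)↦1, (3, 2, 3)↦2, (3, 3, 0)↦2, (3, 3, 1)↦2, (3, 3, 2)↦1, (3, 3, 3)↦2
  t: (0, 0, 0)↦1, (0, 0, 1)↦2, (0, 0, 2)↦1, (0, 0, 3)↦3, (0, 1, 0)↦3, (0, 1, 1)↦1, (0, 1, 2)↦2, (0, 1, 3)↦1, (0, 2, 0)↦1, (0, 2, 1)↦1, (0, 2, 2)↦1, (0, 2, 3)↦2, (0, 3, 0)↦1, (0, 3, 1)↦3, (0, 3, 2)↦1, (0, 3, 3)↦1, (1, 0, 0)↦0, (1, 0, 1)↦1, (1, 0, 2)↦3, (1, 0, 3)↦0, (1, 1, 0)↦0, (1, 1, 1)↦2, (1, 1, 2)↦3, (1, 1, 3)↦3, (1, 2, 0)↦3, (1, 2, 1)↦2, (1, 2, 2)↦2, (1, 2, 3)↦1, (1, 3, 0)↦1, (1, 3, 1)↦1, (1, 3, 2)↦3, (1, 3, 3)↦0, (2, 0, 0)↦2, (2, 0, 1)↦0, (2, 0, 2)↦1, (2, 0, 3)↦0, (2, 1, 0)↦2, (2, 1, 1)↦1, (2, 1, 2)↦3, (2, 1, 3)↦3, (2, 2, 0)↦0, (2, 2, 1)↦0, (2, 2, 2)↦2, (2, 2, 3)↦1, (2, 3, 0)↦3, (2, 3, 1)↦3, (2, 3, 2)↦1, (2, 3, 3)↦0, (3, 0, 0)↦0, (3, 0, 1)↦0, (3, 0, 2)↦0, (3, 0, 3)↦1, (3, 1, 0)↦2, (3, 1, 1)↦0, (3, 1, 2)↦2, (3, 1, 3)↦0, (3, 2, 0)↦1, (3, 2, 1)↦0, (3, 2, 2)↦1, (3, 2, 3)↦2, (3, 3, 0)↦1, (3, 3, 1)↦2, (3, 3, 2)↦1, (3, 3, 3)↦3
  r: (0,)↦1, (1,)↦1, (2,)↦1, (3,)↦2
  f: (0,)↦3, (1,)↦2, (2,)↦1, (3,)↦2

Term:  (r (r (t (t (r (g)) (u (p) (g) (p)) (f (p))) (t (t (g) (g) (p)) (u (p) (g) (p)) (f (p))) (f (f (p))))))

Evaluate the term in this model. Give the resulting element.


value = 1

  g = 1
  (r (g)) = r(1,) = 1
  p = 2
  g = 1
  p = 2
  (u (p) (g) (p)) = u(2, 1, 2) = 3
  p = 2
  (f (p)) = f(2,) = 1
  (t (r (g)) (u (p) (g) (p)) (f (p))) = t(1, 3, 1) = 1
  g = 1
  g = 1
  p = 2
  (t (g) (g) (p)) = t(1, 1, 2) = 3
  p = 2
  g = 1
  p = 2
  (u (p) (g) (p)) = u(2, 1, 2) = 3
  p = 2
  (f (p)) = f(2,) = 1
  (t (t (g) (g) (p)) (u (p) (g) (p)) (f (p))) = t(3, 3, 1) = 2
  p = 2
  (f (p)) = f(2,) = 1
  (f (f (p))) = f(1,) = 2
  (t (t (r (g)) (u (p) (g) (p)) (f (p))) (t (t (g) (g) (p)) (u (p) (g) (p)) (f (p))) (f (f (p)))) = t(1, 2, 2) = 2
  (r (t (t (r (g)) (u (p) (g) (p)) (f (p))) (t (t (g) (g) (p)) (u (p) (g) (p)) (f (p))) (f (f (p))))) = r(2,) = 1
  (r (r (t (t (r (g)) (u (p) (g) (p)) (f (p))) (t (t (g) (g) (p)) (u (p) (g) (p)) (f (p))) (f (f (p)))))) = r(1,) = 1


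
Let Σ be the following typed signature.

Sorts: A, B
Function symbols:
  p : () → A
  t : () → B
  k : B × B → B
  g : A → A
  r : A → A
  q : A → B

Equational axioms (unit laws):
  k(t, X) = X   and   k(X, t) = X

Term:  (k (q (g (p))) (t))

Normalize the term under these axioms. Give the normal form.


1. (k (q (g (p))) (t))  →  (q (g (p)))

normal form = (q (g (p)))


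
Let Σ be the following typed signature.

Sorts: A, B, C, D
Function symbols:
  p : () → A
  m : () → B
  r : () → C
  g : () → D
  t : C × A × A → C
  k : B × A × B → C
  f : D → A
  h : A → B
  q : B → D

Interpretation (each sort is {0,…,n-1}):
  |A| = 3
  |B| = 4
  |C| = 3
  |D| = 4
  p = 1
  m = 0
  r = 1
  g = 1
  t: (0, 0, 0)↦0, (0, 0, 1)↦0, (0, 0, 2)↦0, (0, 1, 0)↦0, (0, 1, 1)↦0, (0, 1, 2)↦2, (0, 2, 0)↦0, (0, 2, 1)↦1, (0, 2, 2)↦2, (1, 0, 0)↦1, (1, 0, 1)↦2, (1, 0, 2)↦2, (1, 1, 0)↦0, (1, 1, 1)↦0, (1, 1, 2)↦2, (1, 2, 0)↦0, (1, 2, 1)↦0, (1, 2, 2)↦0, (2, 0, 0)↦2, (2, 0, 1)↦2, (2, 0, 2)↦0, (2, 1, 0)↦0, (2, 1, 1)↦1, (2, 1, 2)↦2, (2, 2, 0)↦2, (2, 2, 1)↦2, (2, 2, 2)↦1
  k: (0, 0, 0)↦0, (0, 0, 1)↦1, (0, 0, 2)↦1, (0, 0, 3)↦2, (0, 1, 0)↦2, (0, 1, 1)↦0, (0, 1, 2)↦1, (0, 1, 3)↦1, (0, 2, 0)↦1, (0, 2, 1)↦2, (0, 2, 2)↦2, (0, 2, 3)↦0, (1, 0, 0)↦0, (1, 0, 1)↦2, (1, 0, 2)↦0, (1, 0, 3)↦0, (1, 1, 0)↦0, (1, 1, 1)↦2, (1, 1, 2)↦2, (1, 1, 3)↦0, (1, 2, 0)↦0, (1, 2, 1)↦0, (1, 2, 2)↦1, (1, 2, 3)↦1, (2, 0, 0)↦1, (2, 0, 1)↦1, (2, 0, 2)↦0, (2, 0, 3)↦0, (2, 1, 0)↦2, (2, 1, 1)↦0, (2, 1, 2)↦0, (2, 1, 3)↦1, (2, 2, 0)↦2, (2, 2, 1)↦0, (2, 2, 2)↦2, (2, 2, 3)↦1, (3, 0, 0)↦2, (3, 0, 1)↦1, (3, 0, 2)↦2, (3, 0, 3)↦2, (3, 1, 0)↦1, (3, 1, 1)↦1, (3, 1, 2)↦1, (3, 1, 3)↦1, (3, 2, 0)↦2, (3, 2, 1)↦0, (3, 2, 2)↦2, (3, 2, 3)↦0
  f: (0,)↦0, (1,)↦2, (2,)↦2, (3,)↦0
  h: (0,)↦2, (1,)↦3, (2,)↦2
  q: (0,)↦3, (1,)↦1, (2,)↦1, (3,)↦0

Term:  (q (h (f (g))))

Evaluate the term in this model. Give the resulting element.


value = 1

  g = 1
  (f (g)) = f(1,) = 2
  (h (f (g))) = h(2,) = 2
  (q (h (f (g)))) = q(2,) = 1


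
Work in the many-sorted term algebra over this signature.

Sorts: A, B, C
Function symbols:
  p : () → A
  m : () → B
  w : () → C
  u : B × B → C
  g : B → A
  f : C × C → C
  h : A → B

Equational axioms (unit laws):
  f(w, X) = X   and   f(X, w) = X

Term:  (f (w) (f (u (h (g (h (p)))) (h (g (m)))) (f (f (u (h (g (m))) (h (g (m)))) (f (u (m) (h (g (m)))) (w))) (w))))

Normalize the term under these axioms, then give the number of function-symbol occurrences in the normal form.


size = 22

1. (f (w) (f (u (h (g (h (p)))) (h (g (m)))) (f (f (u (h (g (m))) (h (g (m)))) (f (u (m) (h (g (m)))) (w))) (w))))  →  (f (u (h (g (h (p)))) (h (g (m)))) (f (f (u (h (g (m))) (h (g (m)))) (f (u (m) (h (g (m)))) (w))) (w)))
2. (f (u (h (g (h (p)))) (h (g (m)))) (f (f (u (h (g (m))) (h (g (m)))) (f (u (m) (h (g (m)))) (w))) (w)))  →  (f (u (h (g (h (p)))) (h (g (m)))) (f (u (h (g (m))) (h (g (m)))) (f (u (m) (h (g (m)))) (w))))
3. (f (u (h (g (h (p)))) (h (g (m)))) (f (u (h (g (m))) (h (g (m)))) (f (u (m) (h (g (m)))) (w))))  →  (f (u (h (g (h (p)))) (h (g (m)))) (f (u (h (g (m))) (h (g (m)))) (u (m) (h (g (m))))))
normal form: (f (u (h (g (h (p)))) (h (g (m)))) (f (u (h (g (m))) (h (g (m)))) (u (m) (h (g (m))))))


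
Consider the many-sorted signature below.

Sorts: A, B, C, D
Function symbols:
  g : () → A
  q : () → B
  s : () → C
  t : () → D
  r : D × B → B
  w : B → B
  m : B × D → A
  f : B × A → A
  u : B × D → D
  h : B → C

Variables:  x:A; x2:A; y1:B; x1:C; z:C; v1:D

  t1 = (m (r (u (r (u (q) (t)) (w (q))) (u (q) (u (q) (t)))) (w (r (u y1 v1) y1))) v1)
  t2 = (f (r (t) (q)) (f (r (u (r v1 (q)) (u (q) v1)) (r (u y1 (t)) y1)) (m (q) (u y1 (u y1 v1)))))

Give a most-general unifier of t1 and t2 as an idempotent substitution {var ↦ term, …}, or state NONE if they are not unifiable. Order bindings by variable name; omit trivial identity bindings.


NONE (not unifiable)

head clash or occurs-check failure — not unifiable


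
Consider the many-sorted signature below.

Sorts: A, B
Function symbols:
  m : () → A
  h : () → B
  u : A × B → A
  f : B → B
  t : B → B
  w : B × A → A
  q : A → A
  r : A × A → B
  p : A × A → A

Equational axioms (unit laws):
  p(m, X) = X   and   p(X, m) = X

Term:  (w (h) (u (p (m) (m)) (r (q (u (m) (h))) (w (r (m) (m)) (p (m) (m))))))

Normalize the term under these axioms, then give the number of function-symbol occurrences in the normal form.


1. (w (h) (u (p (m) (m)) (r (q (u (m) (h))) (w (r (m) (m)) (p (m) (m))))))  →  (w (h) (u (m) (r (q (u (m) (h))) (w (r (m) (m)) (p (m) (m))))))
2. (w (h) (u (m) (r (q (u (m) (h))) (w (r (m) (m)) (p (m) (m))))))  →  (w (h) (u (m) (r (q (u (m) (h))) (w (r (m) (m)) (m)))))
normal form: (w (h) (u (m) (r (q (u (m) (h))) (w (r (m) (m)) (m)))))

size = 14


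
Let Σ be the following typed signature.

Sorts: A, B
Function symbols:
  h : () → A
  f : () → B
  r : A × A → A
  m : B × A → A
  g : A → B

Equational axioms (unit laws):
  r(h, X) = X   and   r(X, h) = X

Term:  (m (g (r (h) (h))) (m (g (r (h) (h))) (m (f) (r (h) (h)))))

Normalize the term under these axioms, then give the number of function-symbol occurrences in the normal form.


1. (m (g (r (h) (h))) (m (g (r (h) (h))) (m (f) (r (h) (h)))))  →  (m (g (h)) (m (g (r (h) (h))) (m (f) (r (h) (h)))))
2. (m (g (h)) (m (g (r (h) (h))) (m (f) (r (h) (h)))))  →  (m (g (h)) (m (g (h)) (m (f) (r (h) (h)))))
3. (m (g (h)) (m (g (h)) (m (f) (r (h) (h)))))  →  (m (g (h)) (m (g (h)) (m (f) (h))))
normal form: (m (g (h)) (m (g (h)) (m (f) (h))))

size = 9


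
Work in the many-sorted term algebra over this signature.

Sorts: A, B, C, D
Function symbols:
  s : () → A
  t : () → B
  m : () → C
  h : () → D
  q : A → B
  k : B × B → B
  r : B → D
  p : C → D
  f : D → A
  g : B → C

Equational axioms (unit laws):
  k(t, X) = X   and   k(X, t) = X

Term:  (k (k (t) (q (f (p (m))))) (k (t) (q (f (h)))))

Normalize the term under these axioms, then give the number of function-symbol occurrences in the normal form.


1. (k (k (t) (q (f (p (m))))) (k (t) (q (f (h)))))  →  (k (q (f (p (m)))) (k (t) (q (f (h)))))
2. (k (q (f (p (m)))) (k (t) (q (f (h)))))  →  (k (q (f (p (m)))) (q (f (h))))
normal form: (k (q (f (p (m)))) (q (f (h))))

size = 8


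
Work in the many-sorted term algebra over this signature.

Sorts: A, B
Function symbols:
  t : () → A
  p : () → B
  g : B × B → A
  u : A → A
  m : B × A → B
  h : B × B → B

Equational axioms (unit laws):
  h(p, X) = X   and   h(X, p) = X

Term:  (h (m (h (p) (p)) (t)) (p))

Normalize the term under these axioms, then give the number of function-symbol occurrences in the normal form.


1. (h (m (h (p) (p)) (t)) (p))  →  (m (h (p) (p)) (t))
2. (m (h (p) (p)) (t))  →  (m (p) (t))
normal form: (m (p) (t))

size = 3


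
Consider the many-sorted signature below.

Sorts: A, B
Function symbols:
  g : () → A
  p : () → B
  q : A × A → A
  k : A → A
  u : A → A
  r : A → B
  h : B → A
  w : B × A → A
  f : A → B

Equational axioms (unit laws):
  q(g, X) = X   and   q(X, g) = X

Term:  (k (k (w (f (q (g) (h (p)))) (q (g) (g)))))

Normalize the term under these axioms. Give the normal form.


normal form = (k (k (w (f (h (p))) (g))))

1. (k (k (w (f (q (g) (h (p)))) (q (g) (g)))))  →  (k (k (w (f (h (p))) (q (g) (g)))))
2. (k (k (w (f (h (p))) (q (g) (g)))))  →  (k (k (w (f (h (p))) (g))))


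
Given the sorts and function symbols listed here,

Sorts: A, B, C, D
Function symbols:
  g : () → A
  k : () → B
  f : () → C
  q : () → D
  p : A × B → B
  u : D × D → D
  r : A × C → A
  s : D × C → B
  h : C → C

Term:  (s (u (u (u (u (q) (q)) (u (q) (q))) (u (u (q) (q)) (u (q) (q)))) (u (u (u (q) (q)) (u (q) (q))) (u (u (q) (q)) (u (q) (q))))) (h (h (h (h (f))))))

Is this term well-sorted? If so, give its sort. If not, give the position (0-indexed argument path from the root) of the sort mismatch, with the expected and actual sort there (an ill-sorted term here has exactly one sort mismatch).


well-sorted; sort = B

          (q) : D
          (q) : D
        (u (q) (q)) : D
          (q) : D
          (q) : D
        (u (q) (q)) : D
      (u (u (q) (q)) (u (q) (q))) : D
          (q) : D
          (q) : D
        (u (q) (q)) : D
          (q) : D
          (q) : D
        (u (q) (q)) : D
      (u (u (q) (q)) (u (q) (q))) : D
    (u (u (u (q) (q)) (u (q) (q))) (u (u (q) (q)) (u (q) (q)))) : D
          (q) : D
          (q) : D
        (u (q) (q)) : D
          (q) : D
          (q) : D
        (u (q) (q)) : D
      (u (u (q) (q)) (u (q) (q))) : D
          (q) : D
          (q) : D
        (u (q) (q)) : D
          (q) : D
          (q) : D
        (u (q) (q)) : D
      (u (u (q) (q)) (u (q) (q))) : D
    (u (u (u (q) (q)) (u (q) (q))) (u (u (q) (q)) (u (q) (q)))) : D
  (u (u (u (u (q) (q)) (u (q) (q))) (u (u (q) (q)) (u (q) (q)))) (u (u (u (q) (q)) (u (q) (q))) (u (u (q) (q)) (u (q) (q))))) : D
          (f) : C
        (h (f)) : C
      (h (h (f))) : C
    (h (h (h (f)))) : C
  (h (h (h (h (f))))) : C
(s (u (u (u (u (q) (q)) (u (q) (q))) (u (u (q) (q)) (u (q) (q)))) (u (u (u (q) (q)) (u (q) (q))) (u (u (q) (q)) (u (q) (q))))) (h (h (h (h (f)))))) : B


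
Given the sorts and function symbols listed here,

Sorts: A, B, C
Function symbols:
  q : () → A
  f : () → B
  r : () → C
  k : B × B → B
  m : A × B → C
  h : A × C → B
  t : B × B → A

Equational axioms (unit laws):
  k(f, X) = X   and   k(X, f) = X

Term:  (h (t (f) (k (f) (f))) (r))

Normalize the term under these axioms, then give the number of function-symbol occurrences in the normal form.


1. (h (t (f) (k (f) (f))) (r))  →  (h (t (f) (f)) (r))
normal form: (h (t (f) (f)) (r))

size = 5


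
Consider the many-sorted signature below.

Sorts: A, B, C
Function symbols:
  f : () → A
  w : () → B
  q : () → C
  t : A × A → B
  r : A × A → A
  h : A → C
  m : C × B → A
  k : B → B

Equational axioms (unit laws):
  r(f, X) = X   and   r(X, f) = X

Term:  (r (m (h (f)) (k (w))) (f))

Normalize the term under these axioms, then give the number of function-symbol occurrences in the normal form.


1. (r (m (h (f)) (k (w))) (f))  →  (m (h (f)) (k (w)))
normal form: (m (h (f)) (k (w)))

size = 5


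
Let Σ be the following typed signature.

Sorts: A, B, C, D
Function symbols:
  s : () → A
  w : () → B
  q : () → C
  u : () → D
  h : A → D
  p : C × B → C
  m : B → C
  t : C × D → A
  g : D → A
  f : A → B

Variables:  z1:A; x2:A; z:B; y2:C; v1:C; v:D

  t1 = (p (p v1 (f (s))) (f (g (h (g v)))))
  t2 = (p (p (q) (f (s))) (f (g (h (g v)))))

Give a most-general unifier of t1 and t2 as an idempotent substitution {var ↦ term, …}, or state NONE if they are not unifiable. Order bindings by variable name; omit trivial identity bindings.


{v1 ↦ (q)}


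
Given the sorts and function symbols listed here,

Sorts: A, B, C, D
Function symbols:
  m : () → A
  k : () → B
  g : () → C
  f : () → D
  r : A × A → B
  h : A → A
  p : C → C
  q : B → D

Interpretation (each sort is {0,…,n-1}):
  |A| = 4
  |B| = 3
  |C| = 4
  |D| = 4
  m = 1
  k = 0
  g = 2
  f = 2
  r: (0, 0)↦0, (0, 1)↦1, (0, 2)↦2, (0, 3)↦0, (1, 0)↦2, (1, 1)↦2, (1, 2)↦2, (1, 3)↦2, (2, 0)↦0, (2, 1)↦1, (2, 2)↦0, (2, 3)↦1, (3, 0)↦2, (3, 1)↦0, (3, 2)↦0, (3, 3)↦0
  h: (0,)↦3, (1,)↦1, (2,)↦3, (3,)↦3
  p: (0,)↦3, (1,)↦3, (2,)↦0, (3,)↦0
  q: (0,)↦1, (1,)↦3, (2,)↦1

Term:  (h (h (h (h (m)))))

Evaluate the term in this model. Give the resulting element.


  m = 1
  (h (m)) = h(1,) = 1
  (h (h (m))) = h(1,) = 1
  (h (h (h (m)))) = h(1,) = 1
  (h (h (h (h (m))))) = h(1,) = 1

value = 1


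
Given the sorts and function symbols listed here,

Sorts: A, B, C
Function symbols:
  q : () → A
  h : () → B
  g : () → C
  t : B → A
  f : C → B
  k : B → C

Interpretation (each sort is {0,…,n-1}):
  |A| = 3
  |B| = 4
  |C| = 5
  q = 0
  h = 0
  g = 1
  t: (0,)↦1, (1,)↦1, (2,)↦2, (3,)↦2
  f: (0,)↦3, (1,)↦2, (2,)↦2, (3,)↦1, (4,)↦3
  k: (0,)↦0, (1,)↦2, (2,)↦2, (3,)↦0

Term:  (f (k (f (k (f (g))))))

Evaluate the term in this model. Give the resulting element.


  g = 1
  (f (g)) = f(1,) = 2
  (k (f (g))) = k(2,) = 2
  (f (k (f (g)))) = f(2,) = 2
  (k (f (k (f (g))))) = k(2,) = 2
  (f (k (f (k (f (g)))))) = f(2,) = 2

value = 2


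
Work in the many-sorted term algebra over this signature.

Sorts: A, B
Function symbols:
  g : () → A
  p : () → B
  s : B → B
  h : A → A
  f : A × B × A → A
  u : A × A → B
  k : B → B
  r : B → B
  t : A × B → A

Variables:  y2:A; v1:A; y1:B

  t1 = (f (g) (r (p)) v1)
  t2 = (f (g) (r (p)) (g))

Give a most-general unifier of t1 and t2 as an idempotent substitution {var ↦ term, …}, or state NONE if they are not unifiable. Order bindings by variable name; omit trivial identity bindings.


{v1 ↦ (g)}


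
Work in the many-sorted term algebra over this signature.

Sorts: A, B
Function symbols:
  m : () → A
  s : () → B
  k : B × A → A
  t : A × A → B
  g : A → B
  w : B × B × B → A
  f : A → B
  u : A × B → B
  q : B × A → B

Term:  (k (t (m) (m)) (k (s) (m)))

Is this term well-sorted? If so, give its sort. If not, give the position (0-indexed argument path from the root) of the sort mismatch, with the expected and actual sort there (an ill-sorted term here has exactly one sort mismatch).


well-sorted; sort = A

    (m) : A
    (m) : A
  (t (m) (m)) : B
    (s) : B
    (m) : A
  (k (s) (m)) : A
(k (t (m) (m)) (k (s) (m))) : A


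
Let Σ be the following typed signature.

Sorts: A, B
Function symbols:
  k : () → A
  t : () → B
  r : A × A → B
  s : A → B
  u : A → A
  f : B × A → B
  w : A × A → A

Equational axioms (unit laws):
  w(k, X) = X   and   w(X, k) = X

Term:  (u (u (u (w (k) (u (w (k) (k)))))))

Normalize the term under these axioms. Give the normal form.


1. (u (u (u (w (k) (u (w (k) (k)))))))  →  (u (u (u (u (w (k) (k))))))
2. (u (u (u (u (w (k) (k))))))  →  (u (u (u (u (k)))))

normal form = (u (u (u (u (k)))))


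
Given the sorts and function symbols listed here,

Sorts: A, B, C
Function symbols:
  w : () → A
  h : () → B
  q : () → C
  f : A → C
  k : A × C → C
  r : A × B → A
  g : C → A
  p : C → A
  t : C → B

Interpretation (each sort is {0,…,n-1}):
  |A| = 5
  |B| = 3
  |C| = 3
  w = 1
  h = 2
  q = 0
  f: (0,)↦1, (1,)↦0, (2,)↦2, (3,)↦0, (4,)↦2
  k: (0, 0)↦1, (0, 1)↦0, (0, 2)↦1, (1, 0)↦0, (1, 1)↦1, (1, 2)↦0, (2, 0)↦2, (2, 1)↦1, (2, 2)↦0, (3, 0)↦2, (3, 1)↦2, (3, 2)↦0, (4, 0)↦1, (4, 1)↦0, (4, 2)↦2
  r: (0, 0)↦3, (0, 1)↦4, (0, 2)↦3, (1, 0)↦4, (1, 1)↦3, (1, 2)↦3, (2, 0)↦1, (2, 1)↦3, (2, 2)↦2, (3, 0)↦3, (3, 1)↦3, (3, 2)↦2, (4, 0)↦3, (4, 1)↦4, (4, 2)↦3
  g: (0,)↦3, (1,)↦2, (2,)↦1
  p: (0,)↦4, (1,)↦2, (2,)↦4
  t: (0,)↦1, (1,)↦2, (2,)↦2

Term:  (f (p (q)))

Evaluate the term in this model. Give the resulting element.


value = 2

  q = 0
  (p (q)) = p(0,) = 4
  (f (p (q))) = f(4,) = 2


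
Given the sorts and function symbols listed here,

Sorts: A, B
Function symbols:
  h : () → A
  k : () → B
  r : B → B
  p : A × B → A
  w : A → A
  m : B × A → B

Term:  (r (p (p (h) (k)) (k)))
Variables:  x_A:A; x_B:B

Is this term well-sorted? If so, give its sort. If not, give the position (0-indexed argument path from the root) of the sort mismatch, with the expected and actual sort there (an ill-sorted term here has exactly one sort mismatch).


ill-sorted at position [0]: expected B, got A

      (h) : A
      (k) : B
    (p (h) (k)) : A
    (k) : B
  (p (p (h) (k)) (k)) : A
(r (p (p (h) (k)) (k))) : ✗ arg 0 at [0] has sort A, expected B


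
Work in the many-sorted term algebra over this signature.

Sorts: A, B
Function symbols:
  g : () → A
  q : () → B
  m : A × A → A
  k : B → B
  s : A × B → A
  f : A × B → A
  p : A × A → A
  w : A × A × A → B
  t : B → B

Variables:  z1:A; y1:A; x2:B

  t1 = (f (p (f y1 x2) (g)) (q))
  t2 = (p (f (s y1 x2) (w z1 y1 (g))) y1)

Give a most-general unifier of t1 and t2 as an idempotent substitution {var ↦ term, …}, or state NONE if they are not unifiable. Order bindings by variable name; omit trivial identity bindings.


head clash or occurs-check failure — not unifiable

NONE (not unifiable)


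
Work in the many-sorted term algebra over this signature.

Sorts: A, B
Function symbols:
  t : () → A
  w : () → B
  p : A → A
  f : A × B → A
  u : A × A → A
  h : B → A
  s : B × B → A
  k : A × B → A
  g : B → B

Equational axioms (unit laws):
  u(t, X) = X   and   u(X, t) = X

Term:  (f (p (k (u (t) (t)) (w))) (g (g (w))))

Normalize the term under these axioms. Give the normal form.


normal form = (f (p (k (t) (w))) (g (g (w))))

1. (f (p (k (u (t) (t)) (w))) (g (g (w))))  →  (f (p (k (t) (w))) (g (g (w))))


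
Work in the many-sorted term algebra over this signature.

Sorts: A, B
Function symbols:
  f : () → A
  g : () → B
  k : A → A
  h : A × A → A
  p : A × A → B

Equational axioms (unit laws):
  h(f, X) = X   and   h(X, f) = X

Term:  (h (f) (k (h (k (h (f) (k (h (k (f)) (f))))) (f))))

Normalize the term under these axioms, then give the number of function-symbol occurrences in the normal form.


size = 5

1. (h (f) (k (h (k (h (f) (k (h (k (f)) (f))))) (f))))  →  (k (h (k (h (f) (k (h (k (f)) (f))))) (f)))
2. (k (h (k (h (f) (k (h (k (f)) (f))))) (f)))  →  (k (k (h (f) (k (h (k (f)) (f))))))
3. (k (k (h (f) (k (h (k (f)) (f))))))  →  (k (k (k (h (k (f)) (f)))))
4. (k (k (k (h (k (f)) (f)))))  →  (k (k (k (k (f)))))
normal form: (k (k (k (k (f)))))


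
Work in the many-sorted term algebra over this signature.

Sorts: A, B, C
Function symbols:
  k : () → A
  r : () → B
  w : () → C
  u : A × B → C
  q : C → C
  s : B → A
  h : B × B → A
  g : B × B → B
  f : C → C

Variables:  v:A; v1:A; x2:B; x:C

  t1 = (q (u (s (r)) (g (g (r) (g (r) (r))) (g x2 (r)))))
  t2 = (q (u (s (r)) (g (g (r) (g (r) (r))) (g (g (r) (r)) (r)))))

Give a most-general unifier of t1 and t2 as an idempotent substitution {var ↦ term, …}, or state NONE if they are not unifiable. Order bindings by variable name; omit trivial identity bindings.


{x2 ↦ (g (r) (r))}


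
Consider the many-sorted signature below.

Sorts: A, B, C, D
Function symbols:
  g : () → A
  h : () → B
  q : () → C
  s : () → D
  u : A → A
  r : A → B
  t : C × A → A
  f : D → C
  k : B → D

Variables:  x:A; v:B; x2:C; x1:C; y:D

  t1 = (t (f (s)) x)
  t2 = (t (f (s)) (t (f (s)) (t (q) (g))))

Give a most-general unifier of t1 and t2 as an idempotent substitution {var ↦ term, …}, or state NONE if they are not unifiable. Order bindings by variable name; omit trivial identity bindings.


{x ↦ (t (f (s)) (t (q) (g)))}


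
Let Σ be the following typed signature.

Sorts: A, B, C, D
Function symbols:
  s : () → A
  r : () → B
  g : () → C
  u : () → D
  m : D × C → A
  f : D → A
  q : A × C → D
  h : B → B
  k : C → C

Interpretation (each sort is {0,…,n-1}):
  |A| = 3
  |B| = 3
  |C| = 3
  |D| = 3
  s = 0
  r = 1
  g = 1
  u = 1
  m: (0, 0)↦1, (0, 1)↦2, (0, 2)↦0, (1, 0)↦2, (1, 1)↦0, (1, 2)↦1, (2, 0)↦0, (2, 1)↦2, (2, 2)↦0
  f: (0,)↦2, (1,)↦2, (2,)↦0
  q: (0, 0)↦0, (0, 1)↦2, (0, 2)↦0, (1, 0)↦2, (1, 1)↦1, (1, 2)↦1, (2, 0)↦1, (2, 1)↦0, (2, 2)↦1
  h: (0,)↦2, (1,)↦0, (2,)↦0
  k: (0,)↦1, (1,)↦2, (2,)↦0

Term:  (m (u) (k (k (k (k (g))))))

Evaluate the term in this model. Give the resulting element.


  u = 1
  g = 1
  (k (g)) = k(1,) = 2
  (k (k (g))) = k(2,) = 0
  (k (k (k (g)))) = k(0,) = 1
  (k (k (k (k (g))))) = k(1,) = 2
  (m (u) (k (k (k (k (g)))))) = m(1, 2) = 1

value = 1


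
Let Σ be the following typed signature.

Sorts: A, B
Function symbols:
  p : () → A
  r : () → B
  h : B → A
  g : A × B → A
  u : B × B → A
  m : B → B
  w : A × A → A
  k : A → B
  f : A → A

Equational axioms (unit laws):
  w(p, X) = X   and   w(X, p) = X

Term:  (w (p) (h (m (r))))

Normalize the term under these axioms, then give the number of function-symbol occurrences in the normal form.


1. (w (p) (h (m (r))))  →  (h (m (r)))
normal form: (h (m (r)))

size = 3


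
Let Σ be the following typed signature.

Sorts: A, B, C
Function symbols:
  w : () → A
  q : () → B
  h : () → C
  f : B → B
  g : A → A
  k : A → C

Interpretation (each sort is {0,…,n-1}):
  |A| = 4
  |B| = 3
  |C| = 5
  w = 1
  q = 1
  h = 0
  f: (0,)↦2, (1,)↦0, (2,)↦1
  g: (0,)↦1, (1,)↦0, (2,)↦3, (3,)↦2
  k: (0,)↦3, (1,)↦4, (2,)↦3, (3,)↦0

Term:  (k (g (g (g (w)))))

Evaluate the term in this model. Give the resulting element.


  w = 1
  (g (w)) = g(1,) = 0
  (g (g (w))) = g(0,) = 1
  (g (g (g (w)))) = g(1,) = 0
  (k (g (g (g (w))))) = k(0,) = 3

value = 3


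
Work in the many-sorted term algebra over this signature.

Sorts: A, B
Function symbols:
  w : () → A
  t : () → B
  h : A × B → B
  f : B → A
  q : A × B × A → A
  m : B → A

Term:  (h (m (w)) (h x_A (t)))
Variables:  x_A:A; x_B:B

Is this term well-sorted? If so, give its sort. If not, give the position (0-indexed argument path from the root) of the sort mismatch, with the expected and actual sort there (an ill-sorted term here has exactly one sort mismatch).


ill-sorted at position [0, 0]: expected B, got A

    (w) : A
  (m (w)) : ✗ arg 0 at [0, 0] has sort A, expected B
    x_A : A
    (t) : B
  (h x_A (t)) : B


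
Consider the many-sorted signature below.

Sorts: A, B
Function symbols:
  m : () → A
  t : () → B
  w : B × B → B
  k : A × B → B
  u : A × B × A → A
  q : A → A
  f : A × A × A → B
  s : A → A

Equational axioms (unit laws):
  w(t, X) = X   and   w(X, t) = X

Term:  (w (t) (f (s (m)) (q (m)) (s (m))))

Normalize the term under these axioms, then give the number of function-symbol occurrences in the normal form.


1. (w (t) (f (s (m)) (q (m)) (s (m))))  →  (f (s (m)) (q (m)) (s (m)))
normal form: (f (s (m)) (q (m)) (s (m)))

size = 7


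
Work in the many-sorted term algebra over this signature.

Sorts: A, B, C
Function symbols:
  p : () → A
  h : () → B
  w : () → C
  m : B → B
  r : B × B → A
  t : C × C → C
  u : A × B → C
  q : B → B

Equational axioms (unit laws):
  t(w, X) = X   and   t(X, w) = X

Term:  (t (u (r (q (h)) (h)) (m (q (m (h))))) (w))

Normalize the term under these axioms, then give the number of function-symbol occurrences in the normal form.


1. (t (u (r (q (h)) (h)) (m (q (m (h))))) (w))  →  (u (r (q (h)) (h)) (m (q (m (h)))))
normal form: (u (r (q (h)) (h)) (m (q (m (h)))))

size = 9


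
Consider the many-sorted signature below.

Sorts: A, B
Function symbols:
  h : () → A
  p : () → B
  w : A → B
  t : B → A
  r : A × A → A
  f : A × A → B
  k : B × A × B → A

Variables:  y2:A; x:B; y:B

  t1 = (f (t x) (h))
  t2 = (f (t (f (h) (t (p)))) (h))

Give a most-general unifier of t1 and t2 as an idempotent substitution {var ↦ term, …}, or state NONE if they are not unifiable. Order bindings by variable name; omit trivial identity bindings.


{x ↦ (f (h) (t (p)))}


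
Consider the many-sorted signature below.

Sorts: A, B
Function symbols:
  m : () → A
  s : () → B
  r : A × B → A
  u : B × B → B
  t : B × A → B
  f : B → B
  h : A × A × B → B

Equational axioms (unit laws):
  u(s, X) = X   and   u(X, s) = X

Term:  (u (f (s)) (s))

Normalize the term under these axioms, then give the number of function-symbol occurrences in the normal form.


1. (u (f (s)) (s))  →  (f (s))
normal form: (f (s))

size = 2


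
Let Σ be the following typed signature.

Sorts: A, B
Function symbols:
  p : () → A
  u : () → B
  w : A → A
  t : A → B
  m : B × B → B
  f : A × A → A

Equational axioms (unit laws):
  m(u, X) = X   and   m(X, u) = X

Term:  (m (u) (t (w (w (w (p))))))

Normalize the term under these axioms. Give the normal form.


1. (m (u) (t (w (w (w (p))))))  →  (t (w (w (w (p)))))

normal form = (t (w (w (w (p)))))


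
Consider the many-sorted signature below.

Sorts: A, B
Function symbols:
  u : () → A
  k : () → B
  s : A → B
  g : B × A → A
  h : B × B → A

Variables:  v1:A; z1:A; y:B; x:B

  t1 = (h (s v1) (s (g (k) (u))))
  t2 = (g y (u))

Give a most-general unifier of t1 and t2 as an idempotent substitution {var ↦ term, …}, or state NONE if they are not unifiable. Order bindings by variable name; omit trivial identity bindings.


head clash or occurs-check failure — not unifiable

NONE (not unifiable)
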